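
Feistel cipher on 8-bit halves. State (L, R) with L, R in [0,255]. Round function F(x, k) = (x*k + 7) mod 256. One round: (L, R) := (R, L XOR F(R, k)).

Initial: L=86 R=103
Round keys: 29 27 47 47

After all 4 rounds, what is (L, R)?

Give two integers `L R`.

Round 1 (k=29): L=103 R=228
Round 2 (k=27): L=228 R=116
Round 3 (k=47): L=116 R=183
Round 4 (k=47): L=183 R=212

Answer: 183 212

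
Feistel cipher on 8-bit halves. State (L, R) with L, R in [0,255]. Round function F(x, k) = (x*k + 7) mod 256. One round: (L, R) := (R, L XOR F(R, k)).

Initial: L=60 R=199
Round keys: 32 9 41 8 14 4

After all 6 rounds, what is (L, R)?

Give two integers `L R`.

Round 1 (k=32): L=199 R=219
Round 2 (k=9): L=219 R=125
Round 3 (k=41): L=125 R=215
Round 4 (k=8): L=215 R=194
Round 5 (k=14): L=194 R=116
Round 6 (k=4): L=116 R=21

Answer: 116 21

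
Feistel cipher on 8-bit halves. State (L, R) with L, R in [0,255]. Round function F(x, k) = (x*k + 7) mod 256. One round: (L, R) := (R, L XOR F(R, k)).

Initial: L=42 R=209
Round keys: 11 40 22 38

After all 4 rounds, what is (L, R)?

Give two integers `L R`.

Round 1 (k=11): L=209 R=40
Round 2 (k=40): L=40 R=150
Round 3 (k=22): L=150 R=195
Round 4 (k=38): L=195 R=111

Answer: 195 111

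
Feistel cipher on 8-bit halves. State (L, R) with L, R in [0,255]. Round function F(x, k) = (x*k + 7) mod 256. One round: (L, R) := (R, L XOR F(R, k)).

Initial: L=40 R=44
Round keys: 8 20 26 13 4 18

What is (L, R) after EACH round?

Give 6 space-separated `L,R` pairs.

Answer: 44,79 79,31 31,98 98,30 30,29 29,15

Derivation:
Round 1 (k=8): L=44 R=79
Round 2 (k=20): L=79 R=31
Round 3 (k=26): L=31 R=98
Round 4 (k=13): L=98 R=30
Round 5 (k=4): L=30 R=29
Round 6 (k=18): L=29 R=15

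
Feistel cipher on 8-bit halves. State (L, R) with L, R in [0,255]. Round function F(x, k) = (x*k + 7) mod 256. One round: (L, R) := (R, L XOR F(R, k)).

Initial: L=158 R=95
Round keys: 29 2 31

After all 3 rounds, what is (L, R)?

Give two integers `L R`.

Round 1 (k=29): L=95 R=84
Round 2 (k=2): L=84 R=240
Round 3 (k=31): L=240 R=67

Answer: 240 67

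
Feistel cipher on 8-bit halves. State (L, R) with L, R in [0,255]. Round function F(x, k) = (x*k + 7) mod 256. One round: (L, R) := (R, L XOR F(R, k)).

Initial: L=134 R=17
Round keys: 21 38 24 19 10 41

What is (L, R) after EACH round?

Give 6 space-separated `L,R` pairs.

Answer: 17,234 234,210 210,93 93,60 60,2 2,101

Derivation:
Round 1 (k=21): L=17 R=234
Round 2 (k=38): L=234 R=210
Round 3 (k=24): L=210 R=93
Round 4 (k=19): L=93 R=60
Round 5 (k=10): L=60 R=2
Round 6 (k=41): L=2 R=101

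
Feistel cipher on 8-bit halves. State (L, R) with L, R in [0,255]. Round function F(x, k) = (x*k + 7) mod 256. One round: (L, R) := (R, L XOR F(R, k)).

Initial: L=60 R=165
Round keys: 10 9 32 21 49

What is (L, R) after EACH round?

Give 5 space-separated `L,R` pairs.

Round 1 (k=10): L=165 R=69
Round 2 (k=9): L=69 R=209
Round 3 (k=32): L=209 R=98
Round 4 (k=21): L=98 R=192
Round 5 (k=49): L=192 R=165

Answer: 165,69 69,209 209,98 98,192 192,165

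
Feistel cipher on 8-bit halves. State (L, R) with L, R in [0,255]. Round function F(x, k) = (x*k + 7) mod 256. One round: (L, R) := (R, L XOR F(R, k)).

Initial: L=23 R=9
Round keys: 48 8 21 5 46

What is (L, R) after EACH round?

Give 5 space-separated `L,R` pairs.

Round 1 (k=48): L=9 R=160
Round 2 (k=8): L=160 R=14
Round 3 (k=21): L=14 R=141
Round 4 (k=5): L=141 R=198
Round 5 (k=46): L=198 R=22

Answer: 9,160 160,14 14,141 141,198 198,22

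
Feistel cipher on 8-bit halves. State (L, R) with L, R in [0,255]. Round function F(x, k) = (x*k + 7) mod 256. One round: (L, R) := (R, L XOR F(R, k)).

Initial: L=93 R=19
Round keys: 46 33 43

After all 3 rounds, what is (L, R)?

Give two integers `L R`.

Answer: 160 203

Derivation:
Round 1 (k=46): L=19 R=44
Round 2 (k=33): L=44 R=160
Round 3 (k=43): L=160 R=203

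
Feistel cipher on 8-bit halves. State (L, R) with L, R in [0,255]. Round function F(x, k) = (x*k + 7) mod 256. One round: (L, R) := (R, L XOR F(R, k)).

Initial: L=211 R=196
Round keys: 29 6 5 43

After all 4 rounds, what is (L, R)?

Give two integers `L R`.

Round 1 (k=29): L=196 R=232
Round 2 (k=6): L=232 R=179
Round 3 (k=5): L=179 R=110
Round 4 (k=43): L=110 R=50

Answer: 110 50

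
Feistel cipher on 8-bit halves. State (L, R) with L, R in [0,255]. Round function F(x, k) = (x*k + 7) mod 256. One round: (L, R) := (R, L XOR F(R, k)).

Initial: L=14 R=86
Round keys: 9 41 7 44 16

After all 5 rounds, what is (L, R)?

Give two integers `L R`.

Round 1 (k=9): L=86 R=3
Round 2 (k=41): L=3 R=212
Round 3 (k=7): L=212 R=208
Round 4 (k=44): L=208 R=19
Round 5 (k=16): L=19 R=231

Answer: 19 231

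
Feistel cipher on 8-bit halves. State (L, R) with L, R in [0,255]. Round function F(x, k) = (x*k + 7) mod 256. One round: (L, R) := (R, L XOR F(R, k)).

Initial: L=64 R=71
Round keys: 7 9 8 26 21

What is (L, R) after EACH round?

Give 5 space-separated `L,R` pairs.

Answer: 71,184 184,56 56,127 127,213 213,255

Derivation:
Round 1 (k=7): L=71 R=184
Round 2 (k=9): L=184 R=56
Round 3 (k=8): L=56 R=127
Round 4 (k=26): L=127 R=213
Round 5 (k=21): L=213 R=255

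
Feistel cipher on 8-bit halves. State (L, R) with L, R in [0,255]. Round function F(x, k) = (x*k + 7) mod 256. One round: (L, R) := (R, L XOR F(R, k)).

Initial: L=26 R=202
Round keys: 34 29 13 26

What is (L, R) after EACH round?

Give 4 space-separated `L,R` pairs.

Round 1 (k=34): L=202 R=193
Round 2 (k=29): L=193 R=46
Round 3 (k=13): L=46 R=156
Round 4 (k=26): L=156 R=241

Answer: 202,193 193,46 46,156 156,241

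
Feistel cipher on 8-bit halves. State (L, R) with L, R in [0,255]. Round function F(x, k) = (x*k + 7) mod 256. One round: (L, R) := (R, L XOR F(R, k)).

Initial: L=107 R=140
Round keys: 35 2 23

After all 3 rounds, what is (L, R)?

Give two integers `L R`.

Answer: 11 68

Derivation:
Round 1 (k=35): L=140 R=64
Round 2 (k=2): L=64 R=11
Round 3 (k=23): L=11 R=68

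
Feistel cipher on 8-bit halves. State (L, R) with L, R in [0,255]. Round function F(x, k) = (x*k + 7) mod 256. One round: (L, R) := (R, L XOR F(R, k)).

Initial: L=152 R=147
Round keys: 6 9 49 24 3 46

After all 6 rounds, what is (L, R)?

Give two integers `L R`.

Answer: 208 139

Derivation:
Round 1 (k=6): L=147 R=225
Round 2 (k=9): L=225 R=99
Round 3 (k=49): L=99 R=27
Round 4 (k=24): L=27 R=236
Round 5 (k=3): L=236 R=208
Round 6 (k=46): L=208 R=139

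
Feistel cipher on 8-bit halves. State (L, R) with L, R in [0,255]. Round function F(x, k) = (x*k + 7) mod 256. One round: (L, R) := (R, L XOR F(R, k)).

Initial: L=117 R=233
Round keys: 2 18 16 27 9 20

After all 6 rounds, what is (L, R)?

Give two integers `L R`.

Round 1 (k=2): L=233 R=172
Round 2 (k=18): L=172 R=246
Round 3 (k=16): L=246 R=203
Round 4 (k=27): L=203 R=134
Round 5 (k=9): L=134 R=118
Round 6 (k=20): L=118 R=185

Answer: 118 185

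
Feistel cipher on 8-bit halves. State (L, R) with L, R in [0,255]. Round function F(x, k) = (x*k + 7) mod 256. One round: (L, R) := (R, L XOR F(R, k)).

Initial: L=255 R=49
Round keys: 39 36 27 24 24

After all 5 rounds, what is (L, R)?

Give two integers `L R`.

Answer: 125 251

Derivation:
Round 1 (k=39): L=49 R=129
Round 2 (k=36): L=129 R=26
Round 3 (k=27): L=26 R=68
Round 4 (k=24): L=68 R=125
Round 5 (k=24): L=125 R=251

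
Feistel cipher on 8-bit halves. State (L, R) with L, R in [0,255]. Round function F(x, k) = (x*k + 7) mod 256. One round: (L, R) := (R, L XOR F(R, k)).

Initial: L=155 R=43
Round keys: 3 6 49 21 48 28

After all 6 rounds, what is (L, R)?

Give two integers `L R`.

Answer: 189 24

Derivation:
Round 1 (k=3): L=43 R=19
Round 2 (k=6): L=19 R=82
Round 3 (k=49): L=82 R=170
Round 4 (k=21): L=170 R=171
Round 5 (k=48): L=171 R=189
Round 6 (k=28): L=189 R=24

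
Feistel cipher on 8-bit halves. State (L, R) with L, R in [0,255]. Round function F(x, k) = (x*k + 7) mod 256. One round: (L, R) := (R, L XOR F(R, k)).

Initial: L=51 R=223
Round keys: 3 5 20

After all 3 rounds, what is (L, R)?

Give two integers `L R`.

Round 1 (k=3): L=223 R=151
Round 2 (k=5): L=151 R=37
Round 3 (k=20): L=37 R=124

Answer: 37 124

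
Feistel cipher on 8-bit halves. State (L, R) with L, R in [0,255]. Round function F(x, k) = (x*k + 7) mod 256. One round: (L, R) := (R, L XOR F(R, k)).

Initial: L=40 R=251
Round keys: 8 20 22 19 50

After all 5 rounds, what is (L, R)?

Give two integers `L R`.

Answer: 47 181

Derivation:
Round 1 (k=8): L=251 R=247
Round 2 (k=20): L=247 R=168
Round 3 (k=22): L=168 R=128
Round 4 (k=19): L=128 R=47
Round 5 (k=50): L=47 R=181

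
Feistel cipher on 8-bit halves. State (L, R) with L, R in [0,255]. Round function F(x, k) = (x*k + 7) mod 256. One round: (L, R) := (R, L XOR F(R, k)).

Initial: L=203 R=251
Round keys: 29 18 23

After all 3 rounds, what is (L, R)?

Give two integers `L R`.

Round 1 (k=29): L=251 R=189
Round 2 (k=18): L=189 R=170
Round 3 (k=23): L=170 R=240

Answer: 170 240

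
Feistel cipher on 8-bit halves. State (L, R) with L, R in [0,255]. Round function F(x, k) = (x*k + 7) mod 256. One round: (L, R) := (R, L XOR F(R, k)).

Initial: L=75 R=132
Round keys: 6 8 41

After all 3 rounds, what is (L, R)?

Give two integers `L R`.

Answer: 35 246

Derivation:
Round 1 (k=6): L=132 R=84
Round 2 (k=8): L=84 R=35
Round 3 (k=41): L=35 R=246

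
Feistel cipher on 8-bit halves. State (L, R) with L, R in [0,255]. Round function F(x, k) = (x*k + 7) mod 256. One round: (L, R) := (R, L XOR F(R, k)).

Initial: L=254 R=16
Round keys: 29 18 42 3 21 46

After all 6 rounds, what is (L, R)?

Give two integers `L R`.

Round 1 (k=29): L=16 R=41
Round 2 (k=18): L=41 R=249
Round 3 (k=42): L=249 R=200
Round 4 (k=3): L=200 R=166
Round 5 (k=21): L=166 R=109
Round 6 (k=46): L=109 R=59

Answer: 109 59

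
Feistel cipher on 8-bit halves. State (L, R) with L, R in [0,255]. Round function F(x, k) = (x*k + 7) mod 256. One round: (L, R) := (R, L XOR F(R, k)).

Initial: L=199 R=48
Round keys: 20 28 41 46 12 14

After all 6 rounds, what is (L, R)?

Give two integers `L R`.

Answer: 65 217

Derivation:
Round 1 (k=20): L=48 R=0
Round 2 (k=28): L=0 R=55
Round 3 (k=41): L=55 R=214
Round 4 (k=46): L=214 R=76
Round 5 (k=12): L=76 R=65
Round 6 (k=14): L=65 R=217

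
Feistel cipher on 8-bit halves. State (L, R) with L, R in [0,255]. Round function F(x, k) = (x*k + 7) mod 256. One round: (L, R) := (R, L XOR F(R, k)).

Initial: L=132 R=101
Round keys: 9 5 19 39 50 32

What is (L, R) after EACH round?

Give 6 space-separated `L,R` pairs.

Answer: 101,16 16,50 50,173 173,80 80,10 10,23

Derivation:
Round 1 (k=9): L=101 R=16
Round 2 (k=5): L=16 R=50
Round 3 (k=19): L=50 R=173
Round 4 (k=39): L=173 R=80
Round 5 (k=50): L=80 R=10
Round 6 (k=32): L=10 R=23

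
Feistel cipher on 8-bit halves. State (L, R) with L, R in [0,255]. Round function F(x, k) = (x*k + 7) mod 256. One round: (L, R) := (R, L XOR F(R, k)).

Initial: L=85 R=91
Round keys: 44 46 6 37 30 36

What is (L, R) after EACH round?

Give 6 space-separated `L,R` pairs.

Round 1 (k=44): L=91 R=254
Round 2 (k=46): L=254 R=240
Round 3 (k=6): L=240 R=89
Round 4 (k=37): L=89 R=20
Round 5 (k=30): L=20 R=6
Round 6 (k=36): L=6 R=203

Answer: 91,254 254,240 240,89 89,20 20,6 6,203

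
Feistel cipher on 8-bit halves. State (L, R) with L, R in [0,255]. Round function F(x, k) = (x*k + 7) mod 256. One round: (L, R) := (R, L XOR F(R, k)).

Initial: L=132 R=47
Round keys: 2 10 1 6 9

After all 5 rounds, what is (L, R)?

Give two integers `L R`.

Round 1 (k=2): L=47 R=225
Round 2 (k=10): L=225 R=254
Round 3 (k=1): L=254 R=228
Round 4 (k=6): L=228 R=161
Round 5 (k=9): L=161 R=84

Answer: 161 84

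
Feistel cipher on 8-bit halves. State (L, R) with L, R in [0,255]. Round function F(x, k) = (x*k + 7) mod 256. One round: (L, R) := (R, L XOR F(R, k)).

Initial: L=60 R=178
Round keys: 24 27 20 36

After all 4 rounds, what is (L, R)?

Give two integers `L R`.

Answer: 164 21

Derivation:
Round 1 (k=24): L=178 R=139
Round 2 (k=27): L=139 R=2
Round 3 (k=20): L=2 R=164
Round 4 (k=36): L=164 R=21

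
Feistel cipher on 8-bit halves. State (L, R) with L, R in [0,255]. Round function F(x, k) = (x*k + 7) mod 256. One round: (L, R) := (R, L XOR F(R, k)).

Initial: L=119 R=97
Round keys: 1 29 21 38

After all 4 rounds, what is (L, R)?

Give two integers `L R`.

Round 1 (k=1): L=97 R=31
Round 2 (k=29): L=31 R=235
Round 3 (k=21): L=235 R=81
Round 4 (k=38): L=81 R=230

Answer: 81 230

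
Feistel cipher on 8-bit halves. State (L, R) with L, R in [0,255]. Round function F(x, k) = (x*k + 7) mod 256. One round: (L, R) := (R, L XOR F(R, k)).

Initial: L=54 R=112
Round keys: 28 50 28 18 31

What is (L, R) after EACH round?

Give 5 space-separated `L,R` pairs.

Round 1 (k=28): L=112 R=113
Round 2 (k=50): L=113 R=105
Round 3 (k=28): L=105 R=242
Round 4 (k=18): L=242 R=98
Round 5 (k=31): L=98 R=23

Answer: 112,113 113,105 105,242 242,98 98,23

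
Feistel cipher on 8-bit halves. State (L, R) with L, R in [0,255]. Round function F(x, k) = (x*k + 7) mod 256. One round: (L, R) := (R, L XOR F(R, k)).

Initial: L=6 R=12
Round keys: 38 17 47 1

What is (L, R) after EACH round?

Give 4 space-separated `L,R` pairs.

Round 1 (k=38): L=12 R=201
Round 2 (k=17): L=201 R=108
Round 3 (k=47): L=108 R=18
Round 4 (k=1): L=18 R=117

Answer: 12,201 201,108 108,18 18,117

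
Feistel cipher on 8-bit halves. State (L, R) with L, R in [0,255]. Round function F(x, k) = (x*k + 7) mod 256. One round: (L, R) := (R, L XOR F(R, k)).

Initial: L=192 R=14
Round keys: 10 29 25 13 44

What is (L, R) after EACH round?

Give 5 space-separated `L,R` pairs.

Round 1 (k=10): L=14 R=83
Round 2 (k=29): L=83 R=96
Round 3 (k=25): L=96 R=52
Round 4 (k=13): L=52 R=203
Round 5 (k=44): L=203 R=223

Answer: 14,83 83,96 96,52 52,203 203,223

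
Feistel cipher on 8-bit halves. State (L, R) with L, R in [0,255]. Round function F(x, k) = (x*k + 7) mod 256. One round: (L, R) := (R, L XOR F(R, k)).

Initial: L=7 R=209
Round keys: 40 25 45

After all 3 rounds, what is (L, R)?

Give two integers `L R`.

Round 1 (k=40): L=209 R=168
Round 2 (k=25): L=168 R=190
Round 3 (k=45): L=190 R=197

Answer: 190 197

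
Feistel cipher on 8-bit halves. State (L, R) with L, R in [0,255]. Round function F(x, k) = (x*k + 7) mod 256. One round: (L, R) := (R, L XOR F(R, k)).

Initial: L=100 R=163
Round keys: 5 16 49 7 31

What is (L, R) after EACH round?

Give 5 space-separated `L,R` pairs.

Round 1 (k=5): L=163 R=82
Round 2 (k=16): L=82 R=132
Round 3 (k=49): L=132 R=25
Round 4 (k=7): L=25 R=50
Round 5 (k=31): L=50 R=12

Answer: 163,82 82,132 132,25 25,50 50,12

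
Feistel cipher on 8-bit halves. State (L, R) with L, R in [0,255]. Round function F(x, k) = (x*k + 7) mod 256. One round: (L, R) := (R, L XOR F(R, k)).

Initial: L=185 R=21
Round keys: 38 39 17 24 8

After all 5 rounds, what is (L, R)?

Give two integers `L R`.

Answer: 129 86

Derivation:
Round 1 (k=38): L=21 R=156
Round 2 (k=39): L=156 R=222
Round 3 (k=17): L=222 R=89
Round 4 (k=24): L=89 R=129
Round 5 (k=8): L=129 R=86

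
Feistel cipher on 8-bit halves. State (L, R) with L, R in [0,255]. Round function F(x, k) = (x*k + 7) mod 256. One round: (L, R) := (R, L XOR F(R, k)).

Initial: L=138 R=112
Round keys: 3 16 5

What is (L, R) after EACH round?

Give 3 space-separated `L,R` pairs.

Round 1 (k=3): L=112 R=221
Round 2 (k=16): L=221 R=167
Round 3 (k=5): L=167 R=151

Answer: 112,221 221,167 167,151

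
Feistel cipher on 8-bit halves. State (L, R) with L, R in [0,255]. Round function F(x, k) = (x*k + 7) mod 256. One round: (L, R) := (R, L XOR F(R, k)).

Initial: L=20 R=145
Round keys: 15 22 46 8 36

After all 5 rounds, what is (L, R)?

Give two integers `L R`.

Round 1 (k=15): L=145 R=146
Round 2 (k=22): L=146 R=2
Round 3 (k=46): L=2 R=241
Round 4 (k=8): L=241 R=141
Round 5 (k=36): L=141 R=42

Answer: 141 42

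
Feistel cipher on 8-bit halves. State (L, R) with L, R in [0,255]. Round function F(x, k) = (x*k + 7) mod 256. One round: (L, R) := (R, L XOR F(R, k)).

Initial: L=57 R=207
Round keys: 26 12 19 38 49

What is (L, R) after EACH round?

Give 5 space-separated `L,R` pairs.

Answer: 207,52 52,184 184,155 155,177 177,115

Derivation:
Round 1 (k=26): L=207 R=52
Round 2 (k=12): L=52 R=184
Round 3 (k=19): L=184 R=155
Round 4 (k=38): L=155 R=177
Round 5 (k=49): L=177 R=115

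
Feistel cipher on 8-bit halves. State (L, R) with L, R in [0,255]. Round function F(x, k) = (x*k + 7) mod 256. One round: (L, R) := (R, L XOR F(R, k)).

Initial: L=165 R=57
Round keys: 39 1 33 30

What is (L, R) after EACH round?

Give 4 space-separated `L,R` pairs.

Round 1 (k=39): L=57 R=19
Round 2 (k=1): L=19 R=35
Round 3 (k=33): L=35 R=153
Round 4 (k=30): L=153 R=214

Answer: 57,19 19,35 35,153 153,214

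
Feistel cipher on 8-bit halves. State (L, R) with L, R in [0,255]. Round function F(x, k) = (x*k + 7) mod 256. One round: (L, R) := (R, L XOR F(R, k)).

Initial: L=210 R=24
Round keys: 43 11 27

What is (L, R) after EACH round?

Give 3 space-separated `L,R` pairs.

Answer: 24,221 221,158 158,108

Derivation:
Round 1 (k=43): L=24 R=221
Round 2 (k=11): L=221 R=158
Round 3 (k=27): L=158 R=108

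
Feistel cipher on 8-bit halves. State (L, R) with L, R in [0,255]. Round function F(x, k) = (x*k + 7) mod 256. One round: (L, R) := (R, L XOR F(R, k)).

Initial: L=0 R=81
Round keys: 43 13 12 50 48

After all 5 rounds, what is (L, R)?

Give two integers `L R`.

Round 1 (k=43): L=81 R=162
Round 2 (k=13): L=162 R=16
Round 3 (k=12): L=16 R=101
Round 4 (k=50): L=101 R=209
Round 5 (k=48): L=209 R=82

Answer: 209 82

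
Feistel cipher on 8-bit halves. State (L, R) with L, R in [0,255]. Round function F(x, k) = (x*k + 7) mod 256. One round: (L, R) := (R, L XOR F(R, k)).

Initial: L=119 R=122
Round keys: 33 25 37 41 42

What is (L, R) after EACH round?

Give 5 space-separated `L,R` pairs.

Round 1 (k=33): L=122 R=182
Round 2 (k=25): L=182 R=183
Round 3 (k=37): L=183 R=204
Round 4 (k=41): L=204 R=4
Round 5 (k=42): L=4 R=99

Answer: 122,182 182,183 183,204 204,4 4,99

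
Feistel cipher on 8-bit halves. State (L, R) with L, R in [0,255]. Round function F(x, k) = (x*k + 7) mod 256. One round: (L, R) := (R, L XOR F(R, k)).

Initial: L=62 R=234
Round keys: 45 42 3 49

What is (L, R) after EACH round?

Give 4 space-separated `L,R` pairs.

Answer: 234,23 23,39 39,107 107,165

Derivation:
Round 1 (k=45): L=234 R=23
Round 2 (k=42): L=23 R=39
Round 3 (k=3): L=39 R=107
Round 4 (k=49): L=107 R=165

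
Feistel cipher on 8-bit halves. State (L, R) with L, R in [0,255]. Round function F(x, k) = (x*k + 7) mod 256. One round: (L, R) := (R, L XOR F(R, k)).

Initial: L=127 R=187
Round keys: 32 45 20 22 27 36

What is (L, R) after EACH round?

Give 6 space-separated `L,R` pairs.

Round 1 (k=32): L=187 R=24
Round 2 (k=45): L=24 R=132
Round 3 (k=20): L=132 R=79
Round 4 (k=22): L=79 R=85
Round 5 (k=27): L=85 R=177
Round 6 (k=36): L=177 R=190

Answer: 187,24 24,132 132,79 79,85 85,177 177,190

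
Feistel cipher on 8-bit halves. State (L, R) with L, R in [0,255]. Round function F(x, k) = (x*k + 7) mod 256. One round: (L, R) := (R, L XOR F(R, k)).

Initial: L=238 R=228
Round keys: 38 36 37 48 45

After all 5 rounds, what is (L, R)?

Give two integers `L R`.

Answer: 152 188

Derivation:
Round 1 (k=38): L=228 R=49
Round 2 (k=36): L=49 R=15
Round 3 (k=37): L=15 R=3
Round 4 (k=48): L=3 R=152
Round 5 (k=45): L=152 R=188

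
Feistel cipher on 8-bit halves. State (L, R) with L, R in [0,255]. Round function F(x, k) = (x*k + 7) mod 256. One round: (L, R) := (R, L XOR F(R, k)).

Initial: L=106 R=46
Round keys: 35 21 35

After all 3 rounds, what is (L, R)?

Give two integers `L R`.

Round 1 (k=35): L=46 R=59
Round 2 (k=21): L=59 R=240
Round 3 (k=35): L=240 R=236

Answer: 240 236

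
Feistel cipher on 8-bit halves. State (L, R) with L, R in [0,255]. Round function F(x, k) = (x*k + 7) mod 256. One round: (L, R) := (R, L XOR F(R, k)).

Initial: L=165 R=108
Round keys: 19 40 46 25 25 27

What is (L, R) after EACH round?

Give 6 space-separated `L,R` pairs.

Answer: 108,174 174,91 91,207 207,101 101,43 43,245

Derivation:
Round 1 (k=19): L=108 R=174
Round 2 (k=40): L=174 R=91
Round 3 (k=46): L=91 R=207
Round 4 (k=25): L=207 R=101
Round 5 (k=25): L=101 R=43
Round 6 (k=27): L=43 R=245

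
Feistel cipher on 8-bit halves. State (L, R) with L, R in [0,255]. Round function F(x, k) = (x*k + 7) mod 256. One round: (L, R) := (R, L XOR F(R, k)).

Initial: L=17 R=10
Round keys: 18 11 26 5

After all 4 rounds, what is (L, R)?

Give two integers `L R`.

Answer: 7 117

Derivation:
Round 1 (k=18): L=10 R=170
Round 2 (k=11): L=170 R=95
Round 3 (k=26): L=95 R=7
Round 4 (k=5): L=7 R=117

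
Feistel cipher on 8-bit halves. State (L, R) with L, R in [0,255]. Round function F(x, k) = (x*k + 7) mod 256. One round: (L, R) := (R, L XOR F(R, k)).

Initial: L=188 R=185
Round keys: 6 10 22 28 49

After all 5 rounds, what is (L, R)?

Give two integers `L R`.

Round 1 (k=6): L=185 R=225
Round 2 (k=10): L=225 R=104
Round 3 (k=22): L=104 R=22
Round 4 (k=28): L=22 R=7
Round 5 (k=49): L=7 R=72

Answer: 7 72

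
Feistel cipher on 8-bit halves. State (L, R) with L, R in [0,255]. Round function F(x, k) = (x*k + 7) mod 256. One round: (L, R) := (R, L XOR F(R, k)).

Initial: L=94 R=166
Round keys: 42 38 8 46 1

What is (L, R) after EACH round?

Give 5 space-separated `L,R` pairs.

Answer: 166,29 29,243 243,130 130,144 144,21

Derivation:
Round 1 (k=42): L=166 R=29
Round 2 (k=38): L=29 R=243
Round 3 (k=8): L=243 R=130
Round 4 (k=46): L=130 R=144
Round 5 (k=1): L=144 R=21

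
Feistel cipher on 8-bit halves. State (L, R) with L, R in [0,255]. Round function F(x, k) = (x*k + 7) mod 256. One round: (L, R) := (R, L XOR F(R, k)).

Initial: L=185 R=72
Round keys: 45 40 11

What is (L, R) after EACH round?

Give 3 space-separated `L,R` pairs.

Answer: 72,22 22,63 63,170

Derivation:
Round 1 (k=45): L=72 R=22
Round 2 (k=40): L=22 R=63
Round 3 (k=11): L=63 R=170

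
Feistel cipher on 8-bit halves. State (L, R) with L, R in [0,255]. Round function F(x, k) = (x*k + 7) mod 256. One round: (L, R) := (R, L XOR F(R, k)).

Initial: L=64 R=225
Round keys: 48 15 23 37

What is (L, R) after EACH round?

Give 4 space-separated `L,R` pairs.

Answer: 225,119 119,225 225,73 73,117

Derivation:
Round 1 (k=48): L=225 R=119
Round 2 (k=15): L=119 R=225
Round 3 (k=23): L=225 R=73
Round 4 (k=37): L=73 R=117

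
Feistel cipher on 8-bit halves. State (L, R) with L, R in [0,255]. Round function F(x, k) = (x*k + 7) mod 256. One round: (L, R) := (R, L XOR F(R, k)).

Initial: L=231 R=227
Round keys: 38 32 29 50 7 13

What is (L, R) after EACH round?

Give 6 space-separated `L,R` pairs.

Round 1 (k=38): L=227 R=94
Round 2 (k=32): L=94 R=36
Round 3 (k=29): L=36 R=69
Round 4 (k=50): L=69 R=165
Round 5 (k=7): L=165 R=207
Round 6 (k=13): L=207 R=47

Answer: 227,94 94,36 36,69 69,165 165,207 207,47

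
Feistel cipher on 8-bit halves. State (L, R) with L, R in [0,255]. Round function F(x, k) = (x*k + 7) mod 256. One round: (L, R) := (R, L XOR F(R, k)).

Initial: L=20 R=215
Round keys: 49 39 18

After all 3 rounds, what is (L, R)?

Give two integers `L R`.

Round 1 (k=49): L=215 R=58
Round 2 (k=39): L=58 R=10
Round 3 (k=18): L=10 R=129

Answer: 10 129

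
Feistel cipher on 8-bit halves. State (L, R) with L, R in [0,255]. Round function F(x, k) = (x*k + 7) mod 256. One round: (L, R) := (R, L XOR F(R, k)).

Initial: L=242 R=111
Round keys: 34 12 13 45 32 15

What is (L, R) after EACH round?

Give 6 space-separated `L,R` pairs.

Answer: 111,55 55,244 244,92 92,199 199,187 187,59

Derivation:
Round 1 (k=34): L=111 R=55
Round 2 (k=12): L=55 R=244
Round 3 (k=13): L=244 R=92
Round 4 (k=45): L=92 R=199
Round 5 (k=32): L=199 R=187
Round 6 (k=15): L=187 R=59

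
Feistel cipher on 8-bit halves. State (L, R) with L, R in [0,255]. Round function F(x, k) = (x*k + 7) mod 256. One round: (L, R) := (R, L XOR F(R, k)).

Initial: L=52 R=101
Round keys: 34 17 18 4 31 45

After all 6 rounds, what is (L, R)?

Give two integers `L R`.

Round 1 (k=34): L=101 R=69
Round 2 (k=17): L=69 R=249
Round 3 (k=18): L=249 R=204
Round 4 (k=4): L=204 R=206
Round 5 (k=31): L=206 R=53
Round 6 (k=45): L=53 R=150

Answer: 53 150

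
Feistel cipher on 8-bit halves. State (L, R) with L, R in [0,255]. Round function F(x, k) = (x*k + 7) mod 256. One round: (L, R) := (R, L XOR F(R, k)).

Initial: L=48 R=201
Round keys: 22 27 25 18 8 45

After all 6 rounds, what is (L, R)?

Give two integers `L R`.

Round 1 (k=22): L=201 R=125
Round 2 (k=27): L=125 R=255
Round 3 (k=25): L=255 R=147
Round 4 (k=18): L=147 R=162
Round 5 (k=8): L=162 R=132
Round 6 (k=45): L=132 R=153

Answer: 132 153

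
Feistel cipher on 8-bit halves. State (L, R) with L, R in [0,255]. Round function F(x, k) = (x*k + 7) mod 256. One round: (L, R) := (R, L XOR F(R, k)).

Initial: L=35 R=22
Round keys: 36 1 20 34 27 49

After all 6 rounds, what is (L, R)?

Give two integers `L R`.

Answer: 80 23

Derivation:
Round 1 (k=36): L=22 R=60
Round 2 (k=1): L=60 R=85
Round 3 (k=20): L=85 R=151
Round 4 (k=34): L=151 R=64
Round 5 (k=27): L=64 R=80
Round 6 (k=49): L=80 R=23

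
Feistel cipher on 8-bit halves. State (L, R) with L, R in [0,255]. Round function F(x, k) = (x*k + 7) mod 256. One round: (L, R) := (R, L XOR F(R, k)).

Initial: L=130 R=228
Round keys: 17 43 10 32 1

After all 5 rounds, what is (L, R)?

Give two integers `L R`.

Answer: 201 234

Derivation:
Round 1 (k=17): L=228 R=169
Round 2 (k=43): L=169 R=142
Round 3 (k=10): L=142 R=58
Round 4 (k=32): L=58 R=201
Round 5 (k=1): L=201 R=234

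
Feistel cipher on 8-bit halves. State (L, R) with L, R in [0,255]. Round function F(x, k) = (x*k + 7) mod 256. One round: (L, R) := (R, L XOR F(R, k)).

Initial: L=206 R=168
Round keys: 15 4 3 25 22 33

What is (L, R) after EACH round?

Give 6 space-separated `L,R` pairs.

Answer: 168,17 17,227 227,161 161,35 35,168 168,140

Derivation:
Round 1 (k=15): L=168 R=17
Round 2 (k=4): L=17 R=227
Round 3 (k=3): L=227 R=161
Round 4 (k=25): L=161 R=35
Round 5 (k=22): L=35 R=168
Round 6 (k=33): L=168 R=140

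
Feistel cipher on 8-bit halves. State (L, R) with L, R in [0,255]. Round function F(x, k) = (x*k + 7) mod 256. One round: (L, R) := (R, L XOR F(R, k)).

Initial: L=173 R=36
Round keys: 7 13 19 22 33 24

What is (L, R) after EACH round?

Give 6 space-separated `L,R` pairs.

Round 1 (k=7): L=36 R=174
Round 2 (k=13): L=174 R=249
Round 3 (k=19): L=249 R=44
Round 4 (k=22): L=44 R=54
Round 5 (k=33): L=54 R=209
Round 6 (k=24): L=209 R=169

Answer: 36,174 174,249 249,44 44,54 54,209 209,169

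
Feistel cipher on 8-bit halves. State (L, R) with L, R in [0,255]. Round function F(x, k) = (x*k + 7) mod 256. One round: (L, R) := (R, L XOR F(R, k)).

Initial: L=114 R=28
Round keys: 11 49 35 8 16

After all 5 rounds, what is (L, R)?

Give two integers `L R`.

Round 1 (k=11): L=28 R=73
Round 2 (k=49): L=73 R=28
Round 3 (k=35): L=28 R=146
Round 4 (k=8): L=146 R=139
Round 5 (k=16): L=139 R=37

Answer: 139 37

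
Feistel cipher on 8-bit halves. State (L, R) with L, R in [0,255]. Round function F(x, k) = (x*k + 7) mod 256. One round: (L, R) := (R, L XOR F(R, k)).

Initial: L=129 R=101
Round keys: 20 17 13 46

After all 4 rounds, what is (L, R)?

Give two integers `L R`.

Round 1 (k=20): L=101 R=106
Round 2 (k=17): L=106 R=116
Round 3 (k=13): L=116 R=129
Round 4 (k=46): L=129 R=65

Answer: 129 65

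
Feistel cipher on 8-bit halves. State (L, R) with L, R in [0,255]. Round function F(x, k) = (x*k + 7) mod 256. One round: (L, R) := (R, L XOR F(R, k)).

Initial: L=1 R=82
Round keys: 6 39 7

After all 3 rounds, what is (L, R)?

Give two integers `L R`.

Answer: 183 250

Derivation:
Round 1 (k=6): L=82 R=242
Round 2 (k=39): L=242 R=183
Round 3 (k=7): L=183 R=250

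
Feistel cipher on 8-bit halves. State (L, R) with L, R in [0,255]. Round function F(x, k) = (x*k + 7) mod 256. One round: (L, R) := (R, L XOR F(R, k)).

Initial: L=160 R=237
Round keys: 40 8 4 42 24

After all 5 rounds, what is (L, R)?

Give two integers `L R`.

Round 1 (k=40): L=237 R=175
Round 2 (k=8): L=175 R=146
Round 3 (k=4): L=146 R=224
Round 4 (k=42): L=224 R=85
Round 5 (k=24): L=85 R=31

Answer: 85 31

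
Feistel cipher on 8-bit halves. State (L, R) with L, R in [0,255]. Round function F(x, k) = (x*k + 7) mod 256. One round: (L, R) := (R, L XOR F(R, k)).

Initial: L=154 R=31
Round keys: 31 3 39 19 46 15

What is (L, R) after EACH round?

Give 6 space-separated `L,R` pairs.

Round 1 (k=31): L=31 R=82
Round 2 (k=3): L=82 R=226
Round 3 (k=39): L=226 R=39
Round 4 (k=19): L=39 R=14
Round 5 (k=46): L=14 R=172
Round 6 (k=15): L=172 R=21

Answer: 31,82 82,226 226,39 39,14 14,172 172,21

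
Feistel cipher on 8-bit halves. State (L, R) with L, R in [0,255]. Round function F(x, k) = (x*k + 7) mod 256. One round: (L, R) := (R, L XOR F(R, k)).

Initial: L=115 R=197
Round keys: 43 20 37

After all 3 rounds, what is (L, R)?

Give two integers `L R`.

Round 1 (k=43): L=197 R=109
Round 2 (k=20): L=109 R=78
Round 3 (k=37): L=78 R=32

Answer: 78 32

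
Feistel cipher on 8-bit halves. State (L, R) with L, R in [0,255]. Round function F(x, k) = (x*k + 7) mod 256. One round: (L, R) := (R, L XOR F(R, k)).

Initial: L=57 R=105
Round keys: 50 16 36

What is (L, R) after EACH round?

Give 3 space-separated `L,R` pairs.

Round 1 (k=50): L=105 R=176
Round 2 (k=16): L=176 R=110
Round 3 (k=36): L=110 R=207

Answer: 105,176 176,110 110,207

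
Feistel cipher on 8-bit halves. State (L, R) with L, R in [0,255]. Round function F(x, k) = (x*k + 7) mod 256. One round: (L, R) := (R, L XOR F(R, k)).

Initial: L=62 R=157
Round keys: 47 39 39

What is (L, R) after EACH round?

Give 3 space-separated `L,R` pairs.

Answer: 157,228 228,94 94,189

Derivation:
Round 1 (k=47): L=157 R=228
Round 2 (k=39): L=228 R=94
Round 3 (k=39): L=94 R=189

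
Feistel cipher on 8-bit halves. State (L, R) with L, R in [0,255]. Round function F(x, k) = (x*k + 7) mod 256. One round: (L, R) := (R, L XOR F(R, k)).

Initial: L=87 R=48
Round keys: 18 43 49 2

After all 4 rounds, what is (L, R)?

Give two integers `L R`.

Answer: 78 132

Derivation:
Round 1 (k=18): L=48 R=48
Round 2 (k=43): L=48 R=39
Round 3 (k=49): L=39 R=78
Round 4 (k=2): L=78 R=132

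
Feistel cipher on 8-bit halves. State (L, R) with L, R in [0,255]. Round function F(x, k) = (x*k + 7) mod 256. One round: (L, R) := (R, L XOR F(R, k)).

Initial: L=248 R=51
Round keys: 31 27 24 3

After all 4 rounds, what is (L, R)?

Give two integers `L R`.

Answer: 139 16

Derivation:
Round 1 (k=31): L=51 R=204
Round 2 (k=27): L=204 R=184
Round 3 (k=24): L=184 R=139
Round 4 (k=3): L=139 R=16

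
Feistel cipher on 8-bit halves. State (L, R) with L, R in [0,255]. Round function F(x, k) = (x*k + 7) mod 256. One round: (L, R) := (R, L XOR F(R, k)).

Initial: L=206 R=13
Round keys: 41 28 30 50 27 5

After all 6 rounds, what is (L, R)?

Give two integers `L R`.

Round 1 (k=41): L=13 R=210
Round 2 (k=28): L=210 R=242
Round 3 (k=30): L=242 R=177
Round 4 (k=50): L=177 R=107
Round 5 (k=27): L=107 R=225
Round 6 (k=5): L=225 R=7

Answer: 225 7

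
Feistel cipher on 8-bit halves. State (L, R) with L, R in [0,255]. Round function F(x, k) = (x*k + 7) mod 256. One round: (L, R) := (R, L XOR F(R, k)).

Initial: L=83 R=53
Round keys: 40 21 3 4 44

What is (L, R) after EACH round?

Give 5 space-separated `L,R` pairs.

Round 1 (k=40): L=53 R=28
Round 2 (k=21): L=28 R=102
Round 3 (k=3): L=102 R=37
Round 4 (k=4): L=37 R=253
Round 5 (k=44): L=253 R=166

Answer: 53,28 28,102 102,37 37,253 253,166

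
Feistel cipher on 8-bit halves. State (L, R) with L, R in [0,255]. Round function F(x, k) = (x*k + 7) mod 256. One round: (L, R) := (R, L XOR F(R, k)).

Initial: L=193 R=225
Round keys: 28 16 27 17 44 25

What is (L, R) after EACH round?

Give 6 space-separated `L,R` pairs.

Round 1 (k=28): L=225 R=98
Round 2 (k=16): L=98 R=198
Round 3 (k=27): L=198 R=139
Round 4 (k=17): L=139 R=132
Round 5 (k=44): L=132 R=60
Round 6 (k=25): L=60 R=103

Answer: 225,98 98,198 198,139 139,132 132,60 60,103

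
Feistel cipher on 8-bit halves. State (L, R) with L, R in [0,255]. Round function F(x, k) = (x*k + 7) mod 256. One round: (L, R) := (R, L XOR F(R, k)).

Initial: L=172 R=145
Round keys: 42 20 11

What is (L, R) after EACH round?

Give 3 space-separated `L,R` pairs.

Answer: 145,125 125,90 90,152

Derivation:
Round 1 (k=42): L=145 R=125
Round 2 (k=20): L=125 R=90
Round 3 (k=11): L=90 R=152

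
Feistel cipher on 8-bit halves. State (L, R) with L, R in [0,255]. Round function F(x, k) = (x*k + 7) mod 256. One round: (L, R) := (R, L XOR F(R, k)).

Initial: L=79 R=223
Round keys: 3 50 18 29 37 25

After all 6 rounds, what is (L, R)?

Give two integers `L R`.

Answer: 176 226

Derivation:
Round 1 (k=3): L=223 R=235
Round 2 (k=50): L=235 R=50
Round 3 (k=18): L=50 R=96
Round 4 (k=29): L=96 R=213
Round 5 (k=37): L=213 R=176
Round 6 (k=25): L=176 R=226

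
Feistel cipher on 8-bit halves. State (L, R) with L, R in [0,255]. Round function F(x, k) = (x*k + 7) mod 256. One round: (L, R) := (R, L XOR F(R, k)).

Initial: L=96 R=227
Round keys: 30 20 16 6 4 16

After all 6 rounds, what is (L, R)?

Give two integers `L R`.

Answer: 21 4

Derivation:
Round 1 (k=30): L=227 R=193
Round 2 (k=20): L=193 R=248
Round 3 (k=16): L=248 R=70
Round 4 (k=6): L=70 R=83
Round 5 (k=4): L=83 R=21
Round 6 (k=16): L=21 R=4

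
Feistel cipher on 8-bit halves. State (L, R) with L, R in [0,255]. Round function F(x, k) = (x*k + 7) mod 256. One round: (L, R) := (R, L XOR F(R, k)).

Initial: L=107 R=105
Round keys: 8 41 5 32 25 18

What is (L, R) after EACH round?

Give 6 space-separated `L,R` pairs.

Round 1 (k=8): L=105 R=36
Round 2 (k=41): L=36 R=162
Round 3 (k=5): L=162 R=21
Round 4 (k=32): L=21 R=5
Round 5 (k=25): L=5 R=145
Round 6 (k=18): L=145 R=60

Answer: 105,36 36,162 162,21 21,5 5,145 145,60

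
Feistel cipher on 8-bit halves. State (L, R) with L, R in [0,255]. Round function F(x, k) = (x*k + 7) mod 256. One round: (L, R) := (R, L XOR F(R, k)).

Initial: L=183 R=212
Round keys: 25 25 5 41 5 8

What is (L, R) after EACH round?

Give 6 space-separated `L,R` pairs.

Answer: 212,12 12,231 231,134 134,154 154,143 143,229

Derivation:
Round 1 (k=25): L=212 R=12
Round 2 (k=25): L=12 R=231
Round 3 (k=5): L=231 R=134
Round 4 (k=41): L=134 R=154
Round 5 (k=5): L=154 R=143
Round 6 (k=8): L=143 R=229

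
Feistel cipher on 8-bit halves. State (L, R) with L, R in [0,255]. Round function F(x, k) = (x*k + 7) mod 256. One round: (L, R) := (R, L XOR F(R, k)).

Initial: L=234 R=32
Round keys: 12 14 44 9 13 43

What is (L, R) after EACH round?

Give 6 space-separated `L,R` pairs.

Answer: 32,109 109,221 221,110 110,56 56,177 177,250

Derivation:
Round 1 (k=12): L=32 R=109
Round 2 (k=14): L=109 R=221
Round 3 (k=44): L=221 R=110
Round 4 (k=9): L=110 R=56
Round 5 (k=13): L=56 R=177
Round 6 (k=43): L=177 R=250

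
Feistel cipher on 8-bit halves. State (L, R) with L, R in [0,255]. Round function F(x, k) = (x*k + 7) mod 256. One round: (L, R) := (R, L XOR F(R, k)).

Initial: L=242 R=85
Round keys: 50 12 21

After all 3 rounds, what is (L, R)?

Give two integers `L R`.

Round 1 (k=50): L=85 R=83
Round 2 (k=12): L=83 R=190
Round 3 (k=21): L=190 R=206

Answer: 190 206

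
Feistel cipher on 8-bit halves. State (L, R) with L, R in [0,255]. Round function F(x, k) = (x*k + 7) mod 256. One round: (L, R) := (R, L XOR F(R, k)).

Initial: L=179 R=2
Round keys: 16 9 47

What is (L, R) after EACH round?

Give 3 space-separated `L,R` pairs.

Answer: 2,148 148,57 57,234

Derivation:
Round 1 (k=16): L=2 R=148
Round 2 (k=9): L=148 R=57
Round 3 (k=47): L=57 R=234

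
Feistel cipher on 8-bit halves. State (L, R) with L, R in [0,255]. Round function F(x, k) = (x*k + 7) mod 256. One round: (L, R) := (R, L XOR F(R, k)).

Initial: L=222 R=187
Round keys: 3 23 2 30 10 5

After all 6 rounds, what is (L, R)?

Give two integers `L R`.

Round 1 (k=3): L=187 R=230
Round 2 (k=23): L=230 R=10
Round 3 (k=2): L=10 R=253
Round 4 (k=30): L=253 R=167
Round 5 (k=10): L=167 R=112
Round 6 (k=5): L=112 R=144

Answer: 112 144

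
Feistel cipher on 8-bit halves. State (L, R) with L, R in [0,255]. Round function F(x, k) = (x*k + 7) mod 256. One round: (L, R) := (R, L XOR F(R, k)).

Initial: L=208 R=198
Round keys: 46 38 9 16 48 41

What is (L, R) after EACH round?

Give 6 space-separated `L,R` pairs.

Answer: 198,75 75,239 239,37 37,184 184,162 162,65

Derivation:
Round 1 (k=46): L=198 R=75
Round 2 (k=38): L=75 R=239
Round 3 (k=9): L=239 R=37
Round 4 (k=16): L=37 R=184
Round 5 (k=48): L=184 R=162
Round 6 (k=41): L=162 R=65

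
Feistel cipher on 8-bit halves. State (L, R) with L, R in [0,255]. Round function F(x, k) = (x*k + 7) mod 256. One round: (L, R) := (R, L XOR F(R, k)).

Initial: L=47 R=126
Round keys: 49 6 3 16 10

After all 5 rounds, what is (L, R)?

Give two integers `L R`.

Answer: 122 127

Derivation:
Round 1 (k=49): L=126 R=10
Round 2 (k=6): L=10 R=61
Round 3 (k=3): L=61 R=180
Round 4 (k=16): L=180 R=122
Round 5 (k=10): L=122 R=127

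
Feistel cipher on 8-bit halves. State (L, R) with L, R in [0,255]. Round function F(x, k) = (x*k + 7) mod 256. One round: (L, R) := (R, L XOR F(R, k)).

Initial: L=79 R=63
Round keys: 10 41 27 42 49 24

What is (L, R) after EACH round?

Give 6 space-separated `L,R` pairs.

Answer: 63,50 50,54 54,139 139,227 227,241 241,124

Derivation:
Round 1 (k=10): L=63 R=50
Round 2 (k=41): L=50 R=54
Round 3 (k=27): L=54 R=139
Round 4 (k=42): L=139 R=227
Round 5 (k=49): L=227 R=241
Round 6 (k=24): L=241 R=124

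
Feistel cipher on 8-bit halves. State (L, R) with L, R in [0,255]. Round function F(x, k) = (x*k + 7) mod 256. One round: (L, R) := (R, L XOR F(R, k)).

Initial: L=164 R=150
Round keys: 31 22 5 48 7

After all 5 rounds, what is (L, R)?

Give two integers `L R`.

Answer: 212 16

Derivation:
Round 1 (k=31): L=150 R=149
Round 2 (k=22): L=149 R=67
Round 3 (k=5): L=67 R=195
Round 4 (k=48): L=195 R=212
Round 5 (k=7): L=212 R=16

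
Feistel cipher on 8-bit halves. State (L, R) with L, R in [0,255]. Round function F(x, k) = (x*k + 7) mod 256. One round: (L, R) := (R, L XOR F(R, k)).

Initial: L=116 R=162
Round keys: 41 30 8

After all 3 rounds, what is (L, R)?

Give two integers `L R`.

Round 1 (k=41): L=162 R=141
Round 2 (k=30): L=141 R=47
Round 3 (k=8): L=47 R=242

Answer: 47 242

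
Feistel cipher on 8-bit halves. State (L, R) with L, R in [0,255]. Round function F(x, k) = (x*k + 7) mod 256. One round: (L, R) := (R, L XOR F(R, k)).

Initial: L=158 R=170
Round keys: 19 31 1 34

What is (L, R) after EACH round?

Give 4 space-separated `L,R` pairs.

Round 1 (k=19): L=170 R=59
Round 2 (k=31): L=59 R=134
Round 3 (k=1): L=134 R=182
Round 4 (k=34): L=182 R=181

Answer: 170,59 59,134 134,182 182,181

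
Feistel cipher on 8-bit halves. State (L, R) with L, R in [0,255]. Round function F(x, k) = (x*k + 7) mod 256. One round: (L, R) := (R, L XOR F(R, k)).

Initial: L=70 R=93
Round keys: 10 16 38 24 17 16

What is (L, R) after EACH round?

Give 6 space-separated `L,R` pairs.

Round 1 (k=10): L=93 R=239
Round 2 (k=16): L=239 R=170
Round 3 (k=38): L=170 R=172
Round 4 (k=24): L=172 R=141
Round 5 (k=17): L=141 R=200
Round 6 (k=16): L=200 R=10

Answer: 93,239 239,170 170,172 172,141 141,200 200,10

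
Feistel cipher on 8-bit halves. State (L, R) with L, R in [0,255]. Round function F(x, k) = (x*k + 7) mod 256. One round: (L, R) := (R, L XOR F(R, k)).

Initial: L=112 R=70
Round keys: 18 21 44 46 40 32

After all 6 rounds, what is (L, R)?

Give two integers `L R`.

Answer: 91 88

Derivation:
Round 1 (k=18): L=70 R=131
Round 2 (k=21): L=131 R=128
Round 3 (k=44): L=128 R=132
Round 4 (k=46): L=132 R=63
Round 5 (k=40): L=63 R=91
Round 6 (k=32): L=91 R=88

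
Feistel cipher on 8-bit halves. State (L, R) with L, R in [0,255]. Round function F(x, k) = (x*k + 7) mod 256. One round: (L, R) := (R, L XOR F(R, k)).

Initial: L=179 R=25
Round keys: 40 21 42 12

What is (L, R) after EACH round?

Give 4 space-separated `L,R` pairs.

Answer: 25,92 92,138 138,247 247,17

Derivation:
Round 1 (k=40): L=25 R=92
Round 2 (k=21): L=92 R=138
Round 3 (k=42): L=138 R=247
Round 4 (k=12): L=247 R=17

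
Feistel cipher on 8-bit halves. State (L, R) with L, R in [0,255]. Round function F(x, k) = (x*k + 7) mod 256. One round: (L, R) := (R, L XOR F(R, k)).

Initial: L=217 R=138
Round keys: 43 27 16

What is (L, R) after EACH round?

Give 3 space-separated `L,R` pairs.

Answer: 138,236 236,97 97,251

Derivation:
Round 1 (k=43): L=138 R=236
Round 2 (k=27): L=236 R=97
Round 3 (k=16): L=97 R=251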